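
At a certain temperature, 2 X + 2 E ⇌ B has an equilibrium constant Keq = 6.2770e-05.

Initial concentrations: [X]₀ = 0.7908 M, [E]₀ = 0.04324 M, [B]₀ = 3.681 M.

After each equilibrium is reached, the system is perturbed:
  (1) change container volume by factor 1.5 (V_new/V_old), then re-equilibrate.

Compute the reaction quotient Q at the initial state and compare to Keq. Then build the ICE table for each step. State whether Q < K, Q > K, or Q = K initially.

Q₀ = 3148; Q > K (proceeds reverse)

Q₀ = 3148 vs Keq = 6.2770e-05 ⇒ Q>K, reverse
Step 1:
                  X         E         B
  I          0.7908   0.04324     3.681
  C           6.987     6.987    -3.493
  E           7.778      7.03    0.1876
  solve Keq expr → x = -3.493; check Q = 6.2770e-05
Then change container volume by factor 1.5 (V_new/V_old).
Step 2:
                  X         E         B
  I           5.185     4.687    0.1251
  C          0.1656    0.1656  -0.08279
  E           5.351     4.852   0.04231
  solve Keq expr → x = -0.08279; check Q = 6.2770e-05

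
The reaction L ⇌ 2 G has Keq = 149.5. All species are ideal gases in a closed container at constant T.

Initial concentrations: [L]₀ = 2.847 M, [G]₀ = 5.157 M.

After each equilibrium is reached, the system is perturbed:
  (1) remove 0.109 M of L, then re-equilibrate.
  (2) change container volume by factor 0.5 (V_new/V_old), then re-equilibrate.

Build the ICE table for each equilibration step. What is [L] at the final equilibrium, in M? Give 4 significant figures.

[L]_eq = 1.996 M

Q₀ = 9.341 vs Keq = 149.5 ⇒ Q<K, forward
Step 1:
                   L          G
  init         2.847      5.157
  Δ           -2.229      4.457
  eq          0.6183      9.614
  solve Keq expr → x = 2.229; check Q = 149.5
Then remove 0.109 M of L.
Step 2:
                   L          G
  init        0.5093      9.614
  Δ          0.08686    -0.1737
  eq          0.5962      9.441
  solve Keq expr → x = -0.08686; check Q = 149.5
Then change container volume by factor 0.5 (V_new/V_old).
Step 3:
                   L          G
  init         1.192      18.88
  Δ           0.8036     -1.607
  eq           1.996      17.27
  solve Keq expr → x = -0.8036; check Q = 149.5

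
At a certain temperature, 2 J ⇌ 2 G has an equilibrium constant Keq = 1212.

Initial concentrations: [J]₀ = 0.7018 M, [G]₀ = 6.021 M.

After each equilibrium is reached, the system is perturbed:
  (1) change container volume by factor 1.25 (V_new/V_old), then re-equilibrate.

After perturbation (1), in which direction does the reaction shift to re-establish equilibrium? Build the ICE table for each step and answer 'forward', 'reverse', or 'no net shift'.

Direction: no net shift

Q₀ = 73.61 vs Keq = 1212 ⇒ Q<K, forward
Step 1:
                  J         G
  I          0.7018     6.021
  C         -0.5141    0.5141
  E          0.1877     6.535
  solve Keq expr → x = 0.257; check Q = 1212
Then change container volume by factor 1.25 (V_new/V_old).
Step 2:
                  J         G
  I          0.1502     5.228
  C               0         0
  E          0.1502     5.228
  solve Keq expr → x = 0; check Q = 1212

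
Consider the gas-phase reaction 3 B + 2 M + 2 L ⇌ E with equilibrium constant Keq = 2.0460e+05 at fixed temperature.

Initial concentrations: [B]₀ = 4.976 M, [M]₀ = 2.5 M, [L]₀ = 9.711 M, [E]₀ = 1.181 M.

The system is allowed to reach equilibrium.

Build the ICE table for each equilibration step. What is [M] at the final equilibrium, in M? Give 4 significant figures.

Q₀ = 1.6263e-05 vs Keq = 2.0460e+05 ⇒ Q<K, forward
Step 1:
                  B         M         L         E
  I           4.976       2.5     9.711     1.181
  C          -3.749      -2.5      -2.5      1.25
  E           1.227 3.5188e-04     7.211     2.431
  solve Keq expr → x = 1.25; check Q = 2.0459e+05

[M]_eq = 3.5188e-04 M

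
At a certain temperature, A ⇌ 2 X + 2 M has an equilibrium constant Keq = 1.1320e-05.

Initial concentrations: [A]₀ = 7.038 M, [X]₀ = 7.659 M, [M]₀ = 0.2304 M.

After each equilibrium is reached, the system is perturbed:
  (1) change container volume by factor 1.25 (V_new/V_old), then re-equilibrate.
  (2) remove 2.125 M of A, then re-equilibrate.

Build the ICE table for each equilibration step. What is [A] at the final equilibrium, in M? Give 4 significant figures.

Q₀ = 0.4424 vs Keq = 1.1320e-05 ⇒ Q>K, reverse
Step 1:
                   A          X          M
  init         7.038      7.659     0.2304
  Δ           0.1146    -0.2292    -0.2292
  eq           7.153       7.43   0.001211
  solve Keq expr → x = -0.1146; check Q = 1.1320e-05
Then change container volume by factor 1.25 (V_new/V_old).
Step 2:
                   A          X          M
  init         5.722      5.944 9.6887e-04
  Δ       -1.9253e-04 3.8506e-04 3.8506e-04
  eq           5.722      5.944   0.001354
  solve Keq expr → x = 1.9253e-04; check Q = 1.1320e-05
Then remove 2.125 M of A.
Step 3:
                   A          X          M
  init         3.597      5.944   0.001354
  Δ       1.4019e-04 -2.8039e-04 -2.8039e-04
  eq           3.597      5.944   0.001074
  solve Keq expr → x = -1.4019e-04; check Q = 1.1320e-05

[A]_eq = 3.597 M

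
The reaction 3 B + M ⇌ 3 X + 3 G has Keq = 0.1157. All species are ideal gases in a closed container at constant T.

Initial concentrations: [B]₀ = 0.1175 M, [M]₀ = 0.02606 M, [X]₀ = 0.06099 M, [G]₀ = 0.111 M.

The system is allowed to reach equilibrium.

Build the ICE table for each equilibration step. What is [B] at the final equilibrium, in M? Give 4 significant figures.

[B]_eq = 0.09236 M

Q₀ = 0.007339 vs Keq = 0.1157 ⇒ Q<K, forward
Step 1:
                  B         M         X         G
  I          0.1175   0.02606   0.06099     0.111
  C        -0.02514 -0.008379   0.02514   0.02514
  E         0.09236   0.01768   0.08613    0.1361
  solve Keq expr → x = 0.008379; check Q = 0.1157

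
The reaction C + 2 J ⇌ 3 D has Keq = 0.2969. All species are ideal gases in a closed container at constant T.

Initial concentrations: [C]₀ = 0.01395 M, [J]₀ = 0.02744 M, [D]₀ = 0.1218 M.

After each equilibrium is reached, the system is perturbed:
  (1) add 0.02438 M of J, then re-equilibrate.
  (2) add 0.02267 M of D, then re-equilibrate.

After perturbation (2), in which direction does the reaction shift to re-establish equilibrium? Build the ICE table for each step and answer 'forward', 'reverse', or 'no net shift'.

Q₀ = 172 vs Keq = 0.2969 ⇒ Q>K, reverse
Step 1:
                    C           J           D
  I           0.01395     0.02744      0.1218
  C           0.02641     0.05282    -0.07922
  E           0.04036     0.08026     0.04258
  solve Keq expr → x = -0.02641; check Q = 0.2969
Then add 0.02438 M of J.
Step 2:
                    C           J           D
  I           0.04036      0.1046     0.04258
  C         -0.002025    -0.00405    0.006075
  E           0.03833      0.1006     0.04865
  solve Keq expr → x = 0.002025; check Q = 0.2969
Then add 0.02267 M of D.
Step 3:
                    C           J           D
  I           0.03833      0.1006     0.07132
  C          0.005574     0.01115    -0.01672
  E           0.04391      0.1117      0.0546
  solve Keq expr → x = -0.005574; check Q = 0.2969

Direction: reverse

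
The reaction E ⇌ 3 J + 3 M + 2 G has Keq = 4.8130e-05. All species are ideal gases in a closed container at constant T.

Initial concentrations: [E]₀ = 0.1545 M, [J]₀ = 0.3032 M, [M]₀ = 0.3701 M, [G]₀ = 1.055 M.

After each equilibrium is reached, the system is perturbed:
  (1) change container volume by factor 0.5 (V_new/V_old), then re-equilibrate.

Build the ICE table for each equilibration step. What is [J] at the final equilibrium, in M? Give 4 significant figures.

Q₀ = 0.01018 vs Keq = 4.8130e-05 ⇒ Q>K, reverse
Step 1:
                    E           J           M           G
  I            0.1545      0.3032      0.3701       1.055
  C           0.06065     -0.1819     -0.1819     -0.1213
  E            0.2151      0.1213      0.1882      0.9337
  solve Keq expr → x = -0.06065; check Q = 4.8130e-05
Then change container volume by factor 0.5 (V_new/V_old).
Step 2:
                    E           J           M           G
  I            0.4303      0.2425      0.3763       1.867
  C           0.05149     -0.1545     -0.1545      -0.103
  E            0.4818     0.08804      0.2218       1.764
  solve Keq expr → x = -0.05149; check Q = 4.8130e-05

[J]_eq = 0.08804 M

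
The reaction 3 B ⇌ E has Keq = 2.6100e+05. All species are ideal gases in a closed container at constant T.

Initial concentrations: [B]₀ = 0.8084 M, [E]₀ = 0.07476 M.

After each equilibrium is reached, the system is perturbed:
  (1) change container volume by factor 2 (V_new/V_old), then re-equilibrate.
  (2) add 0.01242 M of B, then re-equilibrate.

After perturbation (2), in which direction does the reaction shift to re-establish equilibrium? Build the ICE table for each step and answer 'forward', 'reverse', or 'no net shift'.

Direction: forward

Q₀ = 0.1415 vs Keq = 2.6100e+05 ⇒ Q<K, forward
Step 1:
                   B          E
  init        0.8084    0.07476
  Δ          -0.7975     0.2658
  eq         0.01093     0.3406
  solve Keq expr → x = 0.2658; check Q = 2.6100e+05
Then change container volume by factor 2 (V_new/V_old).
Step 2:
                   B          E
  init      0.005464     0.1703
  Δ         0.003191  -0.001064
  eq        0.008655     0.1692
  solve Keq expr → x = -0.001064; check Q = 2.6100e+05
Then add 0.01242 M of B.
Step 3:
                   B          E
  init       0.02108     0.1692
  Δ         -0.01235   0.004117
  eq        0.008725     0.1733
  solve Keq expr → x = 0.004117; check Q = 2.6100e+05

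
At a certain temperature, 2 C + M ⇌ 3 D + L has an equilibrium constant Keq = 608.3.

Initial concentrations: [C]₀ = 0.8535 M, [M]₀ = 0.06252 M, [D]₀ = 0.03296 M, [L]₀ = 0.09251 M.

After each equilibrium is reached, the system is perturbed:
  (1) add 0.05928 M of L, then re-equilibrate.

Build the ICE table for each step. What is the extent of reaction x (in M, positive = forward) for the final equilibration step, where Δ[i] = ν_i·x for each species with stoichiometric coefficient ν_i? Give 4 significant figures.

Q₀ = 7.2732e-05 vs Keq = 608.3 ⇒ Q<K, forward
Step 1:
                   C          M          D          L
  I           0.8535    0.06252    0.03296    0.09251
  C           -0.125   -0.06251     0.1875    0.06251
  E           0.7285 5.1489e-06     0.2205      0.155
  solve Keq expr → x = 0.06251; check Q = 608.3
Then add 0.05928 M of L.
Step 2:
                   C          M          D          L
  I           0.7285 5.1489e-06     0.2205     0.2143
  C       3.9363e-06 1.9682e-06 -5.9045e-06 -1.9682e-06
  E           0.7285 7.1170e-06     0.2205     0.2143
  solve Keq expr → x = -1.9682e-06; check Q = 608.3

x = -1.9682e-06 M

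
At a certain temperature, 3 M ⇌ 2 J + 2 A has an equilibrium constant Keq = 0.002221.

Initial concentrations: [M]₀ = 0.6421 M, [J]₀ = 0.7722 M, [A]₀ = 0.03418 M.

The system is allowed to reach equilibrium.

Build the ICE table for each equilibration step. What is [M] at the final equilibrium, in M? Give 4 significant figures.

[M]_eq = 0.6457 M

Q₀ = 0.002631 vs Keq = 0.002221 ⇒ Q>K, reverse
Step 1:
                  M         J         A
  I          0.6421    0.7722   0.03418
  C         0.00362 -0.002413 -0.002413
  E          0.6457    0.7698   0.03177
  solve Keq expr → x = -0.001207; check Q = 0.002221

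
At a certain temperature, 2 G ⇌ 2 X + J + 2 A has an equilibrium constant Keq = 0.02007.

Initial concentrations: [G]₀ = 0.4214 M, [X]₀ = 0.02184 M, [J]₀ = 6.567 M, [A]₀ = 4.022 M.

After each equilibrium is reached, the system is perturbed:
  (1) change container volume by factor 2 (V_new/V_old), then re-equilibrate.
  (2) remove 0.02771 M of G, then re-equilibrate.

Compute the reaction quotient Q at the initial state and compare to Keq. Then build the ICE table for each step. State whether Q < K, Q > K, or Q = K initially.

Q₀ = 0.2853; Q > K (proceeds reverse)

Q₀ = 0.2853 vs Keq = 0.02007 ⇒ Q>K, reverse
Step 1:
                   G          X          J          A
  I           0.4214    0.02184      6.567      4.022
  C           0.0158    -0.0158  -0.007902    -0.0158
  E           0.4372   0.006037      6.559      4.006
  solve Keq expr → x = -0.007902; check Q = 0.02007
Then change container volume by factor 2 (V_new/V_old).
Step 2:
                   G          X          J          A
  I           0.2186   0.003018       3.28      2.003
  C        -0.005287   0.005287   0.002644   0.005287
  E           0.2133   0.008305      3.282      2.008
  solve Keq expr → x = 0.002644; check Q = 0.02007
Then remove 0.02771 M of G.
Step 3:
                   G          X          J          A
  I           0.1856   0.008305      3.282      2.008
  C         0.001034  -0.001034 -5.1716e-04  -0.001034
  E           0.1866   0.007271      3.282      2.007
  solve Keq expr → x = -5.1716e-04; check Q = 0.02007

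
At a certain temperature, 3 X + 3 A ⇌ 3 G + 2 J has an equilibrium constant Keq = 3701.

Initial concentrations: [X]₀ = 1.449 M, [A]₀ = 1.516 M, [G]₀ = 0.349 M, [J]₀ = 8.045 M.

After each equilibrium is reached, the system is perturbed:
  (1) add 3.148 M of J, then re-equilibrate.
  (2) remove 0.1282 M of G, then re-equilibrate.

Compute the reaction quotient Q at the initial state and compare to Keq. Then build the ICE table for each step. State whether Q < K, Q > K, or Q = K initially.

Q₀ = 0.2596; Q < K (proceeds forward)

Q₀ = 0.2596 vs Keq = 3701 ⇒ Q<K, forward
Step 1:
                  X         A         G         J
  init        1.449     1.516     0.349     8.045
  Δ         -0.8987   -0.8987    0.8987    0.5991
  eq         0.5503    0.6173     1.248     8.644
  solve Keq expr → x = 0.2996; check Q = 3701
Then add 3.148 M of J.
Step 2:
                  X         A         G         J
  init       0.5503    0.6173     1.248     11.79
  Δ         0.04985   0.04985  -0.04985  -0.03324
  eq         0.6002    0.6672     1.198     11.76
  solve Keq expr → x = -0.01662; check Q = 3701
Then remove 0.1282 M of G.
Step 3:
                  X         A         G         J
  init       0.6002    0.6672      1.07     11.76
  Δ        -0.02698  -0.02698   0.02698   0.01799
  eq         0.5732    0.6402     1.097     11.78
  solve Keq expr → x = 0.008993; check Q = 3701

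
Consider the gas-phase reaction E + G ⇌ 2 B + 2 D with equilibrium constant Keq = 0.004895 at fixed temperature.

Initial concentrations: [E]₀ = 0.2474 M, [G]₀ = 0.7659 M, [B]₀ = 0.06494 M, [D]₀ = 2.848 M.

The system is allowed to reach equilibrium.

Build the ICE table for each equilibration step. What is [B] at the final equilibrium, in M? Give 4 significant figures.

[B]_eq = 0.01167 M

Q₀ = 0.1805 vs Keq = 0.004895 ⇒ Q>K, reverse
Step 1:
                  E         G         B         D
  init       0.2474    0.7659   0.06494     2.848
  Δ         0.02664   0.02664  -0.05327  -0.05327
  eq          0.274    0.7925   0.01167     2.795
  solve Keq expr → x = -0.02664; check Q = 0.004895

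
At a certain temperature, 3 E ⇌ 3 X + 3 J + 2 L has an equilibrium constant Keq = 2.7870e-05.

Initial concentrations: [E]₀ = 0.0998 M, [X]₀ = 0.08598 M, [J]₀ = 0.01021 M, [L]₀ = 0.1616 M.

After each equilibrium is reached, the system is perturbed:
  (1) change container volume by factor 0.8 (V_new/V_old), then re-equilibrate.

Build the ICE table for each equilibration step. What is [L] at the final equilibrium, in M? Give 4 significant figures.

[L]_eq = 0.2266 M

Q₀ = 1.7773e-08 vs Keq = 2.7870e-05 ⇒ Q<K, forward
Step 1:
                  E         X         J         L
  I          0.0998   0.08598   0.01021    0.1616
  C        -0.03712   0.03712   0.03712   0.02474
  E         0.06268    0.1231   0.04733    0.1863
  solve Keq expr → x = 0.01237; check Q = 2.7870e-05
Then change container volume by factor 0.8 (V_new/V_old).
Step 2:
                  E         X         J         L
  I         0.07836    0.1539   0.05916    0.2329
  C        0.009508 -0.009508 -0.009508 -0.006338
  E         0.08786    0.1444   0.04965    0.2266
  solve Keq expr → x = -0.003169; check Q = 2.7870e-05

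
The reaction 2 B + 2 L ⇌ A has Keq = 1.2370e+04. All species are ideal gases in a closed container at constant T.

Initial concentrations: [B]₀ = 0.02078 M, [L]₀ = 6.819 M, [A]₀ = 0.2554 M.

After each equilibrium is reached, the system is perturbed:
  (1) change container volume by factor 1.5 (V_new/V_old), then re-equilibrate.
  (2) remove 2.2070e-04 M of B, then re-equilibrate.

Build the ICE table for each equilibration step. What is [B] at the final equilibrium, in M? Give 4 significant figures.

[B]_eq = 8.3366e-04 M

Q₀ = 12.72 vs Keq = 1.2370e+04 ⇒ Q<K, forward
Step 1:
                   B          L          A
  I          0.02078      6.819     0.2554
  C          -0.0201    -0.0201    0.01005
  E       6.8135e-04      6.799     0.2654
  solve Keq expr → x = 0.01005; check Q = 1.2370e+04
Then change container volume by factor 1.5 (V_new/V_old).
Step 2:
                   B          L          A
  I       4.5423e-04      4.533      0.177
  C       3.7973e-04 3.7973e-04 -1.8986e-04
  E       8.3396e-04      4.533     0.1768
  solve Keq expr → x = -1.8986e-04; check Q = 1.2370e+04
Then remove 2.2070e-04 M of B.
Step 3:
                   B          L          A
  I       6.1326e-04      4.533     0.1768
  C       2.2040e-04 2.2040e-04 -1.1020e-04
  E       8.3366e-04      4.533     0.1767
  solve Keq expr → x = -1.1020e-04; check Q = 1.2370e+04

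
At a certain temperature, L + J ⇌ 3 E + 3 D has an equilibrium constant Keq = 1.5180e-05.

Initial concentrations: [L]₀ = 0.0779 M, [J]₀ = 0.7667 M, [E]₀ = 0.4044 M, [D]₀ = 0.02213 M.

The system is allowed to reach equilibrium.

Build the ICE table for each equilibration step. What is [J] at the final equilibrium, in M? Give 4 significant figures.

Q₀ = 1.2001e-05 vs Keq = 1.5180e-05 ⇒ Q<K, forward
Step 1:
                  L         J         E         D
  I          0.0779    0.7667    0.4044   0.02213
  C       -5.4818e-04 -5.4818e-04  0.001645  0.001645
  E         0.07735    0.7662     0.406   0.02377
  solve Keq expr → x = 5.4818e-04; check Q = 1.5180e-05

[J]_eq = 0.7662 M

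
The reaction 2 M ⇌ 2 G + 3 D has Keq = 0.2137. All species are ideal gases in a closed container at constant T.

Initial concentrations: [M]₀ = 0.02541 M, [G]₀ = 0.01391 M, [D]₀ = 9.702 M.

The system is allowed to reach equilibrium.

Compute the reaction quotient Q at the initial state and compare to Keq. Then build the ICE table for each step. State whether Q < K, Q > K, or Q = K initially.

Q₀ = 273.7 vs Keq = 0.2137 ⇒ Q>K, reverse
Step 1:
                  M         G         D
  Initial   0.02541   0.01391     9.702
  Change    0.01332  -0.01332  -0.01997
  Equil     0.03873 5.9423e-04     9.682
  solve Keq expr → x = -0.006658; check Q = 0.2137

Q₀ = 273.7; Q > K (proceeds reverse)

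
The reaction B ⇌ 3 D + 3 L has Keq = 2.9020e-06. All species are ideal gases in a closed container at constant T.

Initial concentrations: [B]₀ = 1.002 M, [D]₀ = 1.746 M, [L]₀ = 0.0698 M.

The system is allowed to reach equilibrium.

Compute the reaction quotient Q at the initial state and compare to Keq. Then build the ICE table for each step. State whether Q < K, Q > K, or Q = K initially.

Q₀ = 0.001806; Q > K (proceeds reverse)

Q₀ = 0.001806 vs Keq = 2.9020e-06 ⇒ Q>K, reverse
Step 1:
                  B         D         L
  init        1.002     1.746    0.0698
  Δ         0.02042  -0.06127  -0.06127
  eq          1.022     1.685  0.008529
  solve Keq expr → x = -0.02042; check Q = 2.9020e-06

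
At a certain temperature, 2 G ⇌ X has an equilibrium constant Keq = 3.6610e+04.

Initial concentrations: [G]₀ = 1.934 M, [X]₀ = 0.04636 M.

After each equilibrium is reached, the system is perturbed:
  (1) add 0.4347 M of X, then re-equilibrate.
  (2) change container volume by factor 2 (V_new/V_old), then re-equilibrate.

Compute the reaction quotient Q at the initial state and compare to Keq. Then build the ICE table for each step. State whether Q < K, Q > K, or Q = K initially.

Q₀ = 0.01239 vs Keq = 3.6610e+04 ⇒ Q<K, forward
Step 1:
                    G           X
  Initial       1.934     0.04636
  Change       -1.929      0.9644
  Equil      0.005254       1.011
  solve Keq expr → x = 0.9644; check Q = 3.6610e+04
Then add 0.4347 M of X.
Step 2:
                    G           X
  Initial    0.005254       1.445
  Change     0.001028 -5.1400e-04
  Equil      0.006282       1.445
  solve Keq expr → x = -5.1400e-04; check Q = 3.6610e+04
Then change container volume by factor 2 (V_new/V_old).
Step 3:
                    G           X
  Initial    0.003141      0.7225
  Change     0.001299 -6.4956e-04
  Equil       0.00444      0.7218
  solve Keq expr → x = -6.4956e-04; check Q = 3.6610e+04

Q₀ = 0.01239; Q < K (proceeds forward)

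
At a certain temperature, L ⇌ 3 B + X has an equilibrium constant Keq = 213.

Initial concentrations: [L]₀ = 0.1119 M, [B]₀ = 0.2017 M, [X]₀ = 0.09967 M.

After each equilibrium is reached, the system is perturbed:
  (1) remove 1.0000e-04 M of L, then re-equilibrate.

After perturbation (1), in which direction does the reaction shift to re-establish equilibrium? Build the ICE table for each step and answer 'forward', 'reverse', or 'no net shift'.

Q₀ = 0.007309 vs Keq = 213 ⇒ Q<K, forward
Step 1:
                    L           B           X
  init         0.1119      0.2017     0.09967
  Δ           -0.1117      0.3352      0.1117
  eq       1.5365e-04      0.5369      0.2114
  solve Keq expr → x = 0.1117; check Q = 213
Then remove 1.0000e-04 M of L.
Step 2:
                    L           B           X
  init     5.3650e-05      0.5369      0.2114
  Δ        9.9671e-05 -2.9901e-04 -9.9671e-05
  eq       1.5332e-04      0.5366      0.2113
  solve Keq expr → x = -9.9671e-05; check Q = 213

Direction: reverse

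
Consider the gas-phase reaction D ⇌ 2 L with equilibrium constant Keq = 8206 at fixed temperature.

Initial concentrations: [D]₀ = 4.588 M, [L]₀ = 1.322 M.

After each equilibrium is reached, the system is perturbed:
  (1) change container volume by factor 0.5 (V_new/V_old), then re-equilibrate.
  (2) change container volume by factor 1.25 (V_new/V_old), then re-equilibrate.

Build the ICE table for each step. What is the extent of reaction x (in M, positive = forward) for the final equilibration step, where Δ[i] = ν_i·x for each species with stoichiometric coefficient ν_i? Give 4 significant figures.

x = 0.00844 M

Q₀ = 0.3809 vs Keq = 8206 ⇒ Q<K, forward
Step 1:
                   D          L
  I            4.588      1.322
  C           -4.575      9.149
  E          0.01336      10.47
  solve Keq expr → x = 4.575; check Q = 8206
Then change container volume by factor 0.5 (V_new/V_old).
Step 2:
                   D          L
  I          0.02672      20.94
  C          0.02645   -0.05291
  E          0.05318      20.89
  solve Keq expr → x = -0.02645; check Q = 8206
Then change container volume by factor 1.25 (V_new/V_old).
Step 3:
                   D          L
  I          0.04254      16.71
  C         -0.00844    0.01688
  E           0.0341      16.73
  solve Keq expr → x = 0.00844; check Q = 8206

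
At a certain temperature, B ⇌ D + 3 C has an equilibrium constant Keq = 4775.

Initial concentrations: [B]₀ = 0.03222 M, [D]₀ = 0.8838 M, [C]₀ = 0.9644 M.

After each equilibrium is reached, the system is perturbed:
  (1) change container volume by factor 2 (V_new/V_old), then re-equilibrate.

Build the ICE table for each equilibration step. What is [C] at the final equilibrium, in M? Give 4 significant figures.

Q₀ = 24.6 vs Keq = 4775 ⇒ Q<K, forward
Step 1:
                    B           D           C
  Initial     0.03222      0.8838      0.9644
  Change     -0.03199     0.03199     0.09597
  Equil    2.2867e-04      0.9158        1.06
  solve Keq expr → x = 0.03199; check Q = 4775
Then change container volume by factor 2 (V_new/V_old).
Step 2:
                    B           D           C
  Initial  1.1433e-04      0.4579      0.5302
  Change  -1.0001e-04  1.0001e-04  3.0004e-04
  Equil    1.4319e-05       0.458      0.5305
  solve Keq expr → x = 1.0001e-04; check Q = 4775

[C]_eq = 0.5305 M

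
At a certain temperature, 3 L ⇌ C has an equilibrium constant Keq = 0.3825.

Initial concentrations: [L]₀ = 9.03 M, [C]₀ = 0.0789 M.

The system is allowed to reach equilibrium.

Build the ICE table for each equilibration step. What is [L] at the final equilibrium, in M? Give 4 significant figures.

Q₀ = 1.0716e-04 vs Keq = 0.3825 ⇒ Q<K, forward
Step 1:
                  L         C
  Initial      9.03    0.0789
  Change     -7.168     2.389
  Equil       1.862     2.468
  solve Keq expr → x = 2.389; check Q = 0.3825

[L]_eq = 1.862 M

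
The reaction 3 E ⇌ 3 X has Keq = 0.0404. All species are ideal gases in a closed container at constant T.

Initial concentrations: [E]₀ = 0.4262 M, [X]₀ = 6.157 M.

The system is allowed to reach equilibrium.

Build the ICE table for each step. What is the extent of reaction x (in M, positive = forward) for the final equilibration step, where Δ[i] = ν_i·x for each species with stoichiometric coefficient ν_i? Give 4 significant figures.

x = -1.492 M

Q₀ = 3015 vs Keq = 0.0404 ⇒ Q>K, reverse
Step 1:
                    E           X
  I            0.4262       6.157
  C             4.475      -4.475
  E             4.901       1.682
  solve Keq expr → x = -1.492; check Q = 0.0404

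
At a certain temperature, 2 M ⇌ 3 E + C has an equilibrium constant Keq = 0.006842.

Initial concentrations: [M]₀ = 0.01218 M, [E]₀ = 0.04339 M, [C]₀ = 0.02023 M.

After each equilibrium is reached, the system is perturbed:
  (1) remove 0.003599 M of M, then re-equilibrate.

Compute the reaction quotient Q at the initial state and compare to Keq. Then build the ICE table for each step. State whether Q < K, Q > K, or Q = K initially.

Q₀ = 0.01114 vs Keq = 0.006842 ⇒ Q>K, reverse
Step 1:
                    M           E           C
  Initial     0.01218     0.04339     0.02023
  Change     0.001705   -0.002558 -8.5267e-04
  Equil       0.01389     0.04083     0.01938
  solve Keq expr → x = -8.5267e-04; check Q = 0.006842
Then remove 0.003599 M of M.
Step 2:
                    M           E           C
  Initial     0.01029     0.04083     0.01938
  Change      0.00188    -0.00282 -9.3984e-04
  Equil       0.01217     0.03801     0.01844
  solve Keq expr → x = -9.3984e-04; check Q = 0.006842

Q₀ = 0.01114; Q > K (proceeds reverse)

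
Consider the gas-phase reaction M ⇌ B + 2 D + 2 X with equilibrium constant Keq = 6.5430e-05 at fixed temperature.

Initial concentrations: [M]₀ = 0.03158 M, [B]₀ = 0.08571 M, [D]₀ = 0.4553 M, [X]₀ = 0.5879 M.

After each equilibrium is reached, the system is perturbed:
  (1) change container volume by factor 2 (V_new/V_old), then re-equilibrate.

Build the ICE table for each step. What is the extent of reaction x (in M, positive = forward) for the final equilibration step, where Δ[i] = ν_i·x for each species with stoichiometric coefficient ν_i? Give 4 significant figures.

Q₀ = 0.1945 vs Keq = 6.5430e-05 ⇒ Q>K, reverse
Step 1:
                  M         B         D         X
  init      0.03158   0.08571    0.4553    0.5879
  Δ         0.08517  -0.08517   -0.1703   -0.1703
  eq         0.1168 5.3955e-04     0.285    0.4176
  solve Keq expr → x = -0.08517; check Q = 6.5430e-05
Then change container volume by factor 2 (V_new/V_old).
Step 2:
                  M         B         D         X
  init      0.05838 2.6978e-04    0.1425    0.2088
  Δ       -0.003239  0.003239  0.006478  0.006478
  eq        0.05514  0.003509     0.149    0.2153
  solve Keq expr → x = 0.003239; check Q = 6.5430e-05

x = 0.003239 M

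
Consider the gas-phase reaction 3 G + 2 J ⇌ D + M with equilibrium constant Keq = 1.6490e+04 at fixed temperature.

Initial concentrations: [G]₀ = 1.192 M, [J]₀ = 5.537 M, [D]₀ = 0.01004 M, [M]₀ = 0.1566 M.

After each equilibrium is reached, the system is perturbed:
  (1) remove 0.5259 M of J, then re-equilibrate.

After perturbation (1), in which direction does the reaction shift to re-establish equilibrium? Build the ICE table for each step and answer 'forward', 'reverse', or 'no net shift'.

Q₀ = 3.0279e-05 vs Keq = 1.6490e+04 ⇒ Q<K, forward
Step 1:
                   G          J          D          M
  init         1.192      5.537    0.01004     0.1566
  Δ           -1.184     -0.789     0.3945     0.3945
  eq        0.008433      4.748     0.4046     0.5511
  solve Keq expr → x = 0.3945; check Q = 1.6490e+04
Then remove 0.5259 M of J.
Step 2:
                   G          J          D          M
  init      0.008433      4.222     0.4046     0.5511
  Δ       6.8290e-04 4.5526e-04 -2.2763e-04 -2.2763e-04
  eq        0.009116      4.223     0.4043     0.5509
  solve Keq expr → x = -2.2763e-04; check Q = 1.6490e+04

Direction: reverse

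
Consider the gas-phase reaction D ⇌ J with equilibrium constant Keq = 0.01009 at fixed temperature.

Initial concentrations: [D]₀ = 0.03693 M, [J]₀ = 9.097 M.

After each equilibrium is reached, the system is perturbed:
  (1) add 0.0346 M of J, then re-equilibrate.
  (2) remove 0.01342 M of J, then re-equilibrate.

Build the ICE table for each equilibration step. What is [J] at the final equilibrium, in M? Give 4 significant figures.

Q₀ = 246.3 vs Keq = 0.01009 ⇒ Q>K, reverse
Step 1:
                   D          J
  I          0.03693      9.097
  C            9.006     -9.006
  E            9.043    0.09124
  solve Keq expr → x = -9.006; check Q = 0.01009
Then add 0.0346 M of J.
Step 2:
                   D          J
  I            9.043     0.1258
  C          0.03425   -0.03425
  E            9.077    0.09159
  solve Keq expr → x = -0.03425; check Q = 0.01009
Then remove 0.01342 M of J.
Step 3:
                   D          J
  I            9.077    0.07817
  C         -0.01329    0.01329
  E            9.064    0.09145
  solve Keq expr → x = 0.01329; check Q = 0.01009

[J]_eq = 0.09145 M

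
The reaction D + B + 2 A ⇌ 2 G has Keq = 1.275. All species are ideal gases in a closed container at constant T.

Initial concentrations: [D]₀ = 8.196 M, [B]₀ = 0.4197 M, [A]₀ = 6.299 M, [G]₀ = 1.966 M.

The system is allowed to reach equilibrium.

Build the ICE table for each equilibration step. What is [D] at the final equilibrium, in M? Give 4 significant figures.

Q₀ = 0.02832 vs Keq = 1.275 ⇒ Q<K, forward
Step 1:
                    D           B           A           G
  init          8.196      0.4197       6.299       1.966
  Δ           -0.3946     -0.3946     -0.7891      0.7891
  eq            7.801     0.02514        5.51       2.755
  solve Keq expr → x = 0.3946; check Q = 1.275

[D]_eq = 7.801 M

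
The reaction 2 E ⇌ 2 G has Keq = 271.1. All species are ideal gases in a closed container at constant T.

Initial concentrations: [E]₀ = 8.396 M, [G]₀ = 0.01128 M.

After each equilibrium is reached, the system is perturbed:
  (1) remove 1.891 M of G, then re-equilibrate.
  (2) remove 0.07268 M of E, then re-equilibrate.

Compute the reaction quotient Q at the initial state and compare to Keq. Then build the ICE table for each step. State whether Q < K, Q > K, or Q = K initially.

Q₀ = 1.8050e-06; Q < K (proceeds forward)

Q₀ = 1.8050e-06 vs Keq = 271.1 ⇒ Q<K, forward
Step 1:
                  E         G
  Initial     8.396   0.01128
  Change     -7.915     7.915
  Equil      0.4814     7.926
  solve Keq expr → x = 3.957; check Q = 271.1
Then remove 1.891 M of G.
Step 2:
                  E         G
  Initial    0.4814     6.035
  Change    -0.1083    0.1083
  Equil      0.3731     6.143
  solve Keq expr → x = 0.05414; check Q = 271.1
Then remove 0.07268 M of E.
Step 3:
                  E         G
  Initial    0.3004     6.143
  Change    0.06852  -0.06852
  Equil      0.3689     6.075
  solve Keq expr → x = -0.03426; check Q = 271.1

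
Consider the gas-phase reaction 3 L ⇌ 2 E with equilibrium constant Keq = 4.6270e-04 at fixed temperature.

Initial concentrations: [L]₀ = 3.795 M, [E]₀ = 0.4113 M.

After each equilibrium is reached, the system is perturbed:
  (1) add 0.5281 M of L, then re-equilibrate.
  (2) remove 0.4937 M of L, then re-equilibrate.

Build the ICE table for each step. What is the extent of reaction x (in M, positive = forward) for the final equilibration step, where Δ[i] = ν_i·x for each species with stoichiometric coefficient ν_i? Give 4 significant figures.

x = -0.01516 M

Q₀ = 0.003095 vs Keq = 4.6270e-04 ⇒ Q>K, reverse
Step 1:
                  L         E
  Initial     3.795    0.4113
  Change     0.3451   -0.2301
  Equil        4.14    0.1812
  solve Keq expr → x = -0.115; check Q = 4.6270e-04
Then add 0.5281 M of L.
Step 2:
                  L         E
  Initial     4.668    0.1812
  Change   -0.04857   0.03238
  Equil        4.62    0.2136
  solve Keq expr → x = 0.01619; check Q = 4.6270e-04
Then remove 0.4937 M of L.
Step 3:
                  L         E
  Initial     4.126    0.2136
  Change    0.04548  -0.03032
  Equil       4.171    0.1833
  solve Keq expr → x = -0.01516; check Q = 4.6270e-04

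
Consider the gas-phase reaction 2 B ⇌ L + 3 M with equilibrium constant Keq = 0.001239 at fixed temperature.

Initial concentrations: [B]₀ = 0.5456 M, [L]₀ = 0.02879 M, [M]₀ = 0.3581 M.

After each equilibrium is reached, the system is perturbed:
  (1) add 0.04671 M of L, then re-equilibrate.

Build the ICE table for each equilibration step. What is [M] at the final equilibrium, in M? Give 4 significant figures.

[M]_eq = 0.2386 M

Q₀ = 0.004441 vs Keq = 0.001239 ⇒ Q>K, reverse
Step 1:
                  B         L         M
  Initial    0.5456   0.02879    0.3581
  Change    0.03056  -0.01528  -0.04584
  Equil      0.5762   0.01351    0.3123
  solve Keq expr → x = -0.01528; check Q = 0.001239
Then add 0.04671 M of L.
Step 2:
                  B         L         M
  Initial    0.5762   0.06022    0.3123
  Change    0.04911  -0.02455  -0.07366
  Equil      0.6253   0.03566    0.2386
  solve Keq expr → x = -0.02455; check Q = 0.001239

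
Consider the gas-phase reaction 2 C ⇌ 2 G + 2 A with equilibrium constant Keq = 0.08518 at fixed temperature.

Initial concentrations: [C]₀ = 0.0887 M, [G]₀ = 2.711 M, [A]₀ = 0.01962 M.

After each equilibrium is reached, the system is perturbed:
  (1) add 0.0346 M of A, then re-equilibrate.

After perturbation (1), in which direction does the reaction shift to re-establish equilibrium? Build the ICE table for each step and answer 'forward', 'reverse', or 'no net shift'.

Direction: reverse

Q₀ = 0.3596 vs Keq = 0.08518 ⇒ Q>K, reverse
Step 1:
                    C           G           A
  I            0.0887       2.711     0.01962
  C           0.00906    -0.00906    -0.00906
  E           0.09776       2.702     0.01056
  solve Keq expr → x = -0.00453; check Q = 0.08518
Then add 0.0346 M of A.
Step 2:
                    C           G           A
  I           0.09776       2.702     0.04516
  C           0.03108    -0.03108    -0.03108
  E            0.1288       2.671     0.01408
  solve Keq expr → x = -0.01554; check Q = 0.08518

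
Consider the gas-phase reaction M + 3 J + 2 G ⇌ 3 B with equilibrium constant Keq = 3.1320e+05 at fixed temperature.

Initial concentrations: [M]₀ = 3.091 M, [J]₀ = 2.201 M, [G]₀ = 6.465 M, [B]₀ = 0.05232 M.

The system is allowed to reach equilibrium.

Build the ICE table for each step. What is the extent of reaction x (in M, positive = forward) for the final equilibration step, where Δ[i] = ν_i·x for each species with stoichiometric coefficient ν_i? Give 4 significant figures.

x = 0.7308 M

Q₀ = 1.0397e-07 vs Keq = 3.1320e+05 ⇒ Q<K, forward
Step 1:
                   M          J          G          B
  I            3.091      2.201      6.465    0.05232
  C          -0.7308     -2.193     -1.462      2.193
  E             2.36   0.008487      5.003      2.245
  solve Keq expr → x = 0.7308; check Q = 3.1320e+05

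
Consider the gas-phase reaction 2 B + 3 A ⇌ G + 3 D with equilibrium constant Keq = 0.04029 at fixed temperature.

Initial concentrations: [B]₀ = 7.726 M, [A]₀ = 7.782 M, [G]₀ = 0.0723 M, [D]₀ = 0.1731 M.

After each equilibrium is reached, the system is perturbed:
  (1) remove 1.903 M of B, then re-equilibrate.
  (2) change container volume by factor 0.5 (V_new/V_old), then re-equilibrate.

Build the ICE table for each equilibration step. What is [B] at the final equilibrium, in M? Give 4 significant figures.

Q₀ = 1.3330e-08 vs Keq = 0.04029 ⇒ Q<K, forward
Step 1:
                   B          A          G          D
  I            7.726      7.782     0.0723     0.1731
  C           -2.466       -3.7      1.233        3.7
  E             5.26      4.082      1.306      3.873
  solve Keq expr → x = 1.233; check Q = 0.04029
Then remove 1.903 M of B.
Step 2:
                   B          A          G          D
  I            3.357      4.082      1.306      3.873
  C           0.2759     0.4138    -0.1379    -0.4138
  E            3.632      4.496      1.168      3.459
  solve Keq expr → x = -0.1379; check Q = 0.04029
Then change container volume by factor 0.5 (V_new/V_old).
Step 3:
                   B          A          G          D
  I            7.265      8.992      2.335      6.918
  C          -0.4253    -0.6379     0.2126     0.6379
  E             6.84      8.354      2.548      7.556
  solve Keq expr → x = 0.2126; check Q = 0.04029

[B]_eq = 6.84 M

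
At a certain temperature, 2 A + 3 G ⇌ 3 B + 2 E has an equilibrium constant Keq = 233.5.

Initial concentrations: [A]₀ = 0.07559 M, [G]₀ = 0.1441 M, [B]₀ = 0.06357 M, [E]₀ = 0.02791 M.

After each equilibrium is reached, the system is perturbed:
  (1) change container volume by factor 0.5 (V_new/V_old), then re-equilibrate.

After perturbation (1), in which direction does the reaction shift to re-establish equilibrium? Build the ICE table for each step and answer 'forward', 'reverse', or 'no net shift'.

Q₀ = 0.0117 vs Keq = 233.5 ⇒ Q<K, forward
Step 1:
                  A         G         B         E
  Initial   0.07559    0.1441   0.06357   0.02791
  Change   -0.05534  -0.08301   0.08301   0.05534
  Equil     0.02025   0.06109    0.1466   0.08325
  solve Keq expr → x = 0.02767; check Q = 233.5
Then change container volume by factor 0.5 (V_new/V_old).
Step 2:
                  A         G         B         E
  Initial    0.0405    0.1222    0.2932    0.1665
  Change          0         0         0         0
  Equil      0.0405    0.1222    0.2932    0.1665
  solve Keq expr → x = 0; check Q = 233.5

Direction: no net shift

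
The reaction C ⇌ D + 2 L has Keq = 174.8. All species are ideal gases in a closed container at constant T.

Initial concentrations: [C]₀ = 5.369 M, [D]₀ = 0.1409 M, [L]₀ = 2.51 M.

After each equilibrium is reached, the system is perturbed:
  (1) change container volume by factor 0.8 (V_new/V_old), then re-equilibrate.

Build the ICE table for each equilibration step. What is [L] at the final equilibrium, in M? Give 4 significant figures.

[L]_eq = 10.95 M

Q₀ = 0.1653 vs Keq = 174.8 ⇒ Q<K, forward
Step 1:
                   C          D          L
  I            5.369     0.1409       2.51
  C           -3.494      3.494      6.987
  E            1.875      3.634      9.497
  solve Keq expr → x = 3.494; check Q = 174.8
Then change container volume by factor 0.8 (V_new/V_old).
Step 2:
                   C          D          L
  I            2.344      4.543      11.87
  C            0.459     -0.459     -0.918
  E            2.803      4.084      10.95
  solve Keq expr → x = -0.459; check Q = 174.8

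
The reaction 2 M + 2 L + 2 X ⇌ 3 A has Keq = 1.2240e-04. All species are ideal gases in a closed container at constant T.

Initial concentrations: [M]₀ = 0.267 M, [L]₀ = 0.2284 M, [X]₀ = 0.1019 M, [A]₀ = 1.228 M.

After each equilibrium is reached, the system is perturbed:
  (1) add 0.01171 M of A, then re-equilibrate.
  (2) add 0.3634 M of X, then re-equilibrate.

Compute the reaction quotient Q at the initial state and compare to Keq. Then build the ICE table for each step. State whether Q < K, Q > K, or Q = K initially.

Q₀ = 4.7955e+04 vs Keq = 1.2240e-04 ⇒ Q>K, reverse
Step 1:
                    M           L           X           A
  I             0.267      0.2284      0.1019       1.228
  C            0.7867      0.7867      0.7867       -1.18
  E             1.054       1.015      0.8886     0.04799
  solve Keq expr → x = -0.3933; check Q = 1.2240e-04
Then add 0.01171 M of A.
Step 2:
                    M           L           X           A
  I             1.054       1.015      0.8886      0.0597
  C          0.007327    0.007327    0.007327    -0.01099
  E             1.061       1.022      0.8959     0.04871
  solve Keq expr → x = -0.003663; check Q = 1.2240e-04
Then add 0.3634 M of X.
Step 3:
                    M           L           X           A
  I             1.061       1.022       1.259     0.04871
  C         -0.007709   -0.007709   -0.007709     0.01156
  E             1.053       1.015       1.252     0.06028
  solve Keq expr → x = 0.003854; check Q = 1.2240e-04

Q₀ = 4.7955e+04; Q > K (proceeds reverse)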